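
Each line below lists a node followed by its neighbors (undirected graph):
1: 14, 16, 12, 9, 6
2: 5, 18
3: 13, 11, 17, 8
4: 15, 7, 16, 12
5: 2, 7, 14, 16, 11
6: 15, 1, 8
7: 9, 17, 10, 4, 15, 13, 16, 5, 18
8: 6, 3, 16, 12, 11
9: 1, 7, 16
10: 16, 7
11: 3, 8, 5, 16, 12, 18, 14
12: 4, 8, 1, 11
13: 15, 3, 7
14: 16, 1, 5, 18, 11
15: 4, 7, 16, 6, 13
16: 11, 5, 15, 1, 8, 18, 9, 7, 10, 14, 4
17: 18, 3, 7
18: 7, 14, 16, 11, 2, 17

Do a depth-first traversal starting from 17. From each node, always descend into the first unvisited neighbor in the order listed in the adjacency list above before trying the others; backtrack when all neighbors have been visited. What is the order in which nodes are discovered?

Visit 17
17 → 18
18 → 7
7 → 9
9 → 1
1 → 14
14 → 16
16 → 11
11 → 3
3 → 13
13 → 15
15 → 4
4 → 12
12 → 8
8 → 6
11 → 5
5 → 2
16 → 10

17 -> 18 -> 7 -> 9 -> 1 -> 14 -> 16 -> 11 -> 3 -> 13 -> 15 -> 4 -> 12 -> 8 -> 6 -> 5 -> 2 -> 10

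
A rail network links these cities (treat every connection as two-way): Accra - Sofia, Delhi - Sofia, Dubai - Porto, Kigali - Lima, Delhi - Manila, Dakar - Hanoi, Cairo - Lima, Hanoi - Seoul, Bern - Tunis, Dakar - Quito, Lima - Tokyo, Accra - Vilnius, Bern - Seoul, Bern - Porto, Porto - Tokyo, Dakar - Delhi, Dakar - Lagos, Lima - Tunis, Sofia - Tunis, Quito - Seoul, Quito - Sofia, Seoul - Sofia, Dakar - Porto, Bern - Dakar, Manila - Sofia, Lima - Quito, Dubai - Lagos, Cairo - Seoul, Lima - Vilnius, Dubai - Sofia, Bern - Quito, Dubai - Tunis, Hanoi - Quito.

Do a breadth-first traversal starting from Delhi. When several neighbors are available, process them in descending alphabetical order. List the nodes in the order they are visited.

Visit Delhi; enqueue Sofia, Manila, Dakar → queue [Sofia, Manila, Dakar]
Visit Sofia; enqueue Tunis, Seoul, Quito, Dubai, Accra → queue [Manila, Dakar, Tunis, Seoul, Quito, Dubai, Accra]
Visit Manila → queue [Dakar, Tunis, Seoul, Quito, Dubai, Accra]
Visit Dakar; enqueue Porto, Lagos, Hanoi, Bern → queue [Tunis, Seoul, Quito, Dubai, Accra, Porto, Lagos, Hanoi, Bern]
Visit Tunis; enqueue Lima → queue [Seoul, Quito, Dubai, Accra, Porto, Lagos, Hanoi, Bern, Lima]
Visit Seoul; enqueue Cairo → queue [Quito, Dubai, Accra, Porto, Lagos, Hanoi, Bern, Lima, Cairo]
Visit Quito → queue [Dubai, Accra, Porto, Lagos, Hanoi, Bern, Lima, Cairo]
Visit Dubai → queue [Accra, Porto, Lagos, Hanoi, Bern, Lima, Cairo]
Visit Accra; enqueue Vilnius → queue [Porto, Lagos, Hanoi, Bern, Lima, Cairo, Vilnius]
Visit Porto; enqueue Tokyo → queue [Lagos, Hanoi, Bern, Lima, Cairo, Vilnius, Tokyo]
Visit Lagos → queue [Hanoi, Bern, Lima, Cairo, Vilnius, Tokyo]
Visit Hanoi → queue [Bern, Lima, Cairo, Vilnius, Tokyo]
Visit Bern → queue [Lima, Cairo, Vilnius, Tokyo]
Visit Lima; enqueue Kigali → queue [Cairo, Vilnius, Tokyo, Kigali]
Visit Cairo → queue [Vilnius, Tokyo, Kigali]
Visit Vilnius → queue [Tokyo, Kigali]
Visit Tokyo → queue [Kigali]
Visit Kigali → queue []

Delhi -> Sofia -> Manila -> Dakar -> Tunis -> Seoul -> Quito -> Dubai -> Accra -> Porto -> Lagos -> Hanoi -> Bern -> Lima -> Cairo -> Vilnius -> Tokyo -> Kigali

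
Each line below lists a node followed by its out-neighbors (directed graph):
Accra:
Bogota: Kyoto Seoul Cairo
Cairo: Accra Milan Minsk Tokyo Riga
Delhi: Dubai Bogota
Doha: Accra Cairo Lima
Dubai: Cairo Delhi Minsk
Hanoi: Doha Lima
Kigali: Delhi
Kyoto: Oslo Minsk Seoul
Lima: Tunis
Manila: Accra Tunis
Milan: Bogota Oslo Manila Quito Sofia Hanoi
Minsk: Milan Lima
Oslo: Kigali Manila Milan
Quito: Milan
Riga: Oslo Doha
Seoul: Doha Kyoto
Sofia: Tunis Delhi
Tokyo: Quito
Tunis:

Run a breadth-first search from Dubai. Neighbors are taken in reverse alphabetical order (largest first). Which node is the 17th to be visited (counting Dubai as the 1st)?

Seoul

Visit Dubai; enqueue Minsk, Delhi, Cairo → queue [Minsk, Delhi, Cairo]
Visit Minsk; enqueue Milan, Lima → queue [Delhi, Cairo, Milan, Lima]
Visit Delhi; enqueue Bogota → queue [Cairo, Milan, Lima, Bogota]
Visit Cairo; enqueue Tokyo, Riga, Accra → queue [Milan, Lima, Bogota, Tokyo, Riga, Accra]
Visit Milan; enqueue Sofia, Quito, Oslo, Manila, Hanoi → queue [Lima, Bogota, Tokyo, Riga, Accra, Sofia, Quito, Oslo, Manila, Hanoi]
Visit Lima; enqueue Tunis → queue [Bogota, Tokyo, Riga, Accra, Sofia, Quito, Oslo, Manila, Hanoi, Tunis]
Visit Bogota; enqueue Seoul, Kyoto → queue [Tokyo, Riga, Accra, Sofia, Quito, Oslo, Manila, Hanoi, Tunis, Seoul, Kyoto]
Visit Tokyo → queue [Riga, Accra, Sofia, Quito, Oslo, Manila, Hanoi, Tunis, Seoul, Kyoto]
Visit Riga; enqueue Doha → queue [Accra, Sofia, Quito, Oslo, Manila, Hanoi, Tunis, Seoul, Kyoto, Doha]
Visit Accra → queue [Sofia, Quito, Oslo, Manila, Hanoi, Tunis, Seoul, Kyoto, Doha]
Visit Sofia → queue [Quito, Oslo, Manila, Hanoi, Tunis, Seoul, Kyoto, Doha]
Visit Quito → queue [Oslo, Manila, Hanoi, Tunis, Seoul, Kyoto, Doha]
Visit Oslo; enqueue Kigali → queue [Manila, Hanoi, Tunis, Seoul, Kyoto, Doha, Kigali]
Visit Manila → queue [Hanoi, Tunis, Seoul, Kyoto, Doha, Kigali]
Visit Hanoi → queue [Tunis, Seoul, Kyoto, Doha, Kigali]
Visit Tunis → queue [Seoul, Kyoto, Doha, Kigali]
Visit Seoul → queue [Kyoto, Doha, Kigali]
Visit Kyoto → queue [Doha, Kigali]
Visit Doha → queue [Kigali]
Visit Kigali → queue []

Visit order: Dubai, Minsk, Delhi, Cairo, Milan, Lima, Bogota, Tokyo, Riga, Accra, Sofia, Quito, Oslo, Manila, Hanoi, Tunis, Seoul, Kyoto, Doha, Kigali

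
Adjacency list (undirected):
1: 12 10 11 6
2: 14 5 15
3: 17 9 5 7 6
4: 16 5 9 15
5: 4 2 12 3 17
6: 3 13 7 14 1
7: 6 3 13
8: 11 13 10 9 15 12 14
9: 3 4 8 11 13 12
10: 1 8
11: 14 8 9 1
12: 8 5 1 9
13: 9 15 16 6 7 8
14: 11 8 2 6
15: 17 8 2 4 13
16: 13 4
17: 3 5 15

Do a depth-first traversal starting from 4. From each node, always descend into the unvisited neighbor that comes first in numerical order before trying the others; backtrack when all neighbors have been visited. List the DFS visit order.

4 -> 5 -> 2 -> 14 -> 6 -> 1 -> 10 -> 8 -> 9 -> 3 -> 7 -> 13 -> 15 -> 17 -> 16 -> 11 -> 12

Visit 4
4 → 5
5 → 2
2 → 14
14 → 6
6 → 1
1 → 10
10 → 8
8 → 9
9 → 3
3 → 7
7 → 13
13 → 15
15 → 17
13 → 16
9 → 11
9 → 12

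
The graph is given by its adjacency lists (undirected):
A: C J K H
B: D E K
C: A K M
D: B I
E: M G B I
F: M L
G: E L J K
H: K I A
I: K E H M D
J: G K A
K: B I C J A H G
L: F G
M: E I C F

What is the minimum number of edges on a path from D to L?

4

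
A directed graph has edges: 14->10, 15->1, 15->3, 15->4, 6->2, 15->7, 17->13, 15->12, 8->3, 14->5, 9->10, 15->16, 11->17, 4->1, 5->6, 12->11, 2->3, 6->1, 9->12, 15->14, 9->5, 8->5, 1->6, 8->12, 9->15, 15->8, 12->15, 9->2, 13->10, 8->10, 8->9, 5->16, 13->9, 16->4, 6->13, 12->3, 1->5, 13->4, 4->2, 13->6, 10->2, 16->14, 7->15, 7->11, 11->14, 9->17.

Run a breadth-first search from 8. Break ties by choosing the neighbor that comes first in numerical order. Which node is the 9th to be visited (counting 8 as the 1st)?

2

Visit 8; enqueue 3, 5, 9, 10, 12 → queue [3, 5, 9, 10, 12]
Visit 3 → queue [5, 9, 10, 12]
Visit 5; enqueue 6, 16 → queue [9, 10, 12, 6, 16]
Visit 9; enqueue 2, 15, 17 → queue [10, 12, 6, 16, 2, 15, 17]
Visit 10 → queue [12, 6, 16, 2, 15, 17]
Visit 12; enqueue 11 → queue [6, 16, 2, 15, 17, 11]
Visit 6; enqueue 1, 13 → queue [16, 2, 15, 17, 11, 1, 13]
Visit 16; enqueue 4, 14 → queue [2, 15, 17, 11, 1, 13, 4, 14]
Visit 2 → queue [15, 17, 11, 1, 13, 4, 14]
Visit 15; enqueue 7 → queue [17, 11, 1, 13, 4, 14, 7]
Visit 17 → queue [11, 1, 13, 4, 14, 7]
Visit 11 → queue [1, 13, 4, 14, 7]
Visit 1 → queue [13, 4, 14, 7]
Visit 13 → queue [4, 14, 7]
Visit 4 → queue [14, 7]
Visit 14 → queue [7]
Visit 7 → queue []

Visit order: 8, 3, 5, 9, 10, 12, 6, 16, 2, 15, 17, 11, 1, 13, 4, 14, 7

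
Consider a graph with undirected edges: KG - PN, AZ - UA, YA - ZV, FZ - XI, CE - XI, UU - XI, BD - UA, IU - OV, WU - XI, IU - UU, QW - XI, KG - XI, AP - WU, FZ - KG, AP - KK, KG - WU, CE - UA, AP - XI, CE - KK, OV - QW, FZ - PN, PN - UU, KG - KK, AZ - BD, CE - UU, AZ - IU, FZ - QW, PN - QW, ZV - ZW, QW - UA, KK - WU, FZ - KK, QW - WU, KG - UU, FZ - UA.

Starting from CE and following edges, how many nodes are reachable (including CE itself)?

15

BFS from CE visits: CE, XI, UU, UA, KK, WU, QW, KG, FZ, AP, PN, IU, BD, AZ, OV
Reachable nodes: 15 of 18 total.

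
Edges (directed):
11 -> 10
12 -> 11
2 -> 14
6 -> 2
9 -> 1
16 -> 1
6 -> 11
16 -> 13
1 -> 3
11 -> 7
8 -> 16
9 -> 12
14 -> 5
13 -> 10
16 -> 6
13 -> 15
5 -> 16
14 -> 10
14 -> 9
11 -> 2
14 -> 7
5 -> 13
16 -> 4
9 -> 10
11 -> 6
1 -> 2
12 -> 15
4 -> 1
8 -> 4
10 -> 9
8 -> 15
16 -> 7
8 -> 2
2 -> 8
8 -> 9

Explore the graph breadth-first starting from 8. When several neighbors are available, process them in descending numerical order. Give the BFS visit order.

8 16 15 9 4 2 13 7 6 1 12 10 14 11 3 5

Visit 8; enqueue 16, 15, 9, 4, 2 → queue [16, 15, 9, 4, 2]
Visit 16; enqueue 13, 7, 6, 1 → queue [15, 9, 4, 2, 13, 7, 6, 1]
Visit 15 → queue [9, 4, 2, 13, 7, 6, 1]
Visit 9; enqueue 12, 10 → queue [4, 2, 13, 7, 6, 1, 12, 10]
Visit 4 → queue [2, 13, 7, 6, 1, 12, 10]
Visit 2; enqueue 14 → queue [13, 7, 6, 1, 12, 10, 14]
Visit 13 → queue [7, 6, 1, 12, 10, 14]
Visit 7 → queue [6, 1, 12, 10, 14]
Visit 6; enqueue 11 → queue [1, 12, 10, 14, 11]
Visit 1; enqueue 3 → queue [12, 10, 14, 11, 3]
Visit 12 → queue [10, 14, 11, 3]
Visit 10 → queue [14, 11, 3]
Visit 14; enqueue 5 → queue [11, 3, 5]
Visit 11 → queue [3, 5]
Visit 3 → queue [5]
Visit 5 → queue []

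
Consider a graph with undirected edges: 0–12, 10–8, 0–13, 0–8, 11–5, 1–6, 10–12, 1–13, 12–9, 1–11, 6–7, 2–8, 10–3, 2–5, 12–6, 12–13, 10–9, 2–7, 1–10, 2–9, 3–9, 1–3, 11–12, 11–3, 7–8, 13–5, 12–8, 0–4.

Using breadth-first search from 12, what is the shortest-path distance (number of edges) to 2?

2

Level 0: 12
Level 1: 0, 6, 8, 9, 10, 11, 13
Level 2: 1, 2, 3, 4, 5, 7
2 first appears at level 2.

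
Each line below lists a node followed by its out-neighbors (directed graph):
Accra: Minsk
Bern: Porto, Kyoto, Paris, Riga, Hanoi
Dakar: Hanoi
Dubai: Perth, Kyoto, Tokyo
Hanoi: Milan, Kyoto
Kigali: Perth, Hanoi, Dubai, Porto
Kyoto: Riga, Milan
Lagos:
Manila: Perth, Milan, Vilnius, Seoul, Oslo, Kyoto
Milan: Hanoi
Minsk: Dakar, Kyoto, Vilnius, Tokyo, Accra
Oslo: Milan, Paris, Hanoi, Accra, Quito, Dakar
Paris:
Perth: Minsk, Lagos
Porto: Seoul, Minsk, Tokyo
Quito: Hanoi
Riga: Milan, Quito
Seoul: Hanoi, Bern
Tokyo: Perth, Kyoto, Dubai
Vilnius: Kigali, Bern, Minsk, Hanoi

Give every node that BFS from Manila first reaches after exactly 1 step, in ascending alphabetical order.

Level 0: Manila
Level 1: Kyoto, Milan, Oslo, Perth, Seoul, Vilnius
Level 2: Accra, Bern, Dakar, Hanoi, Kigali, Lagos, Minsk, Paris, Quito, Riga
Level 3: Dubai, Porto, Tokyo

Kyoto, Milan, Oslo, Perth, Seoul, Vilnius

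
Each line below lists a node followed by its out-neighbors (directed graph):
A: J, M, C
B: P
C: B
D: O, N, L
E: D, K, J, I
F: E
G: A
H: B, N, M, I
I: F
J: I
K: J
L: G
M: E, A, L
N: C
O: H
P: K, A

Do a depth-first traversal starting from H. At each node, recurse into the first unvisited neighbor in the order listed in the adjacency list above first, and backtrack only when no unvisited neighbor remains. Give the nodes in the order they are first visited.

Visit H
H → B
B → P
P → K
K → J
J → I
I → F
F → E
E → D
D → O
D → N
N → C
D → L
L → G
G → A
A → M

H → B → P → K → J → I → F → E → D → O → N → C → L → G → A → M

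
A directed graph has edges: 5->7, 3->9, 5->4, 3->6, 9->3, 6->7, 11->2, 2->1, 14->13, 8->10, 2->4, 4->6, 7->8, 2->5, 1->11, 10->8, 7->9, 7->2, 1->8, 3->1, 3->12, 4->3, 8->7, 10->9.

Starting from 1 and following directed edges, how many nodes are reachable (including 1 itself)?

BFS from 1 visits: 1, 8, 11, 7, 10, 2, 9, 4, 5, 3, 6, 12
Reachable nodes: 12 of 14 total.

12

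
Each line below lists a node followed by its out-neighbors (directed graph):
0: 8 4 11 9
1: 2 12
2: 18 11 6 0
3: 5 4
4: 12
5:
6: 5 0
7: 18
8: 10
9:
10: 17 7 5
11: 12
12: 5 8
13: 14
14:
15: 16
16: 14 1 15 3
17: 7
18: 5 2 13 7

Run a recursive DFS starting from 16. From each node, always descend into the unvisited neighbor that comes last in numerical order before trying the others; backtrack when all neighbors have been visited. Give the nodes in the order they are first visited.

Visit 16
16 → 15
16 → 14
16 → 3
3 → 5
3 → 4
4 → 12
12 → 8
8 → 10
10 → 17
17 → 7
7 → 18
18 → 13
18 → 2
2 → 11
2 → 6
6 → 0
0 → 9
16 → 1

16, 15, 14, 3, 5, 4, 12, 8, 10, 17, 7, 18, 13, 2, 11, 6, 0, 9, 1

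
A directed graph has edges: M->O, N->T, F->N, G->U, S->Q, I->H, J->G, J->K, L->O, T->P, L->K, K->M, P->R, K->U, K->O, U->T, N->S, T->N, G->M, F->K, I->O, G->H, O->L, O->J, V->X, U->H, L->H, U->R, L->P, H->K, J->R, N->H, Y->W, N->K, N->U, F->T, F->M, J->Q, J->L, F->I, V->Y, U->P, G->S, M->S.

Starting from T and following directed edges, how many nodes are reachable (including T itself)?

BFS from T visits: T, N, P, H, K, S, U, R, M, O, Q, J, L, G
Reachable nodes: 14 of 20 total.

14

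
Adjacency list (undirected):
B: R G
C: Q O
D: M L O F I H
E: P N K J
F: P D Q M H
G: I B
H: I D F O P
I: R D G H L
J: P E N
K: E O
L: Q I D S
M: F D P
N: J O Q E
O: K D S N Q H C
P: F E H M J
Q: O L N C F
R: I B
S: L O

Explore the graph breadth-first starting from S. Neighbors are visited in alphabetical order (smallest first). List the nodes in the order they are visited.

S → L → O → D → I → Q → C → H → K → N → F → M → G → R → P → E → J → B

Visit S; enqueue L, O → queue [L, O]
Visit L; enqueue D, I, Q → queue [O, D, I, Q]
Visit O; enqueue C, H, K, N → queue [D, I, Q, C, H, K, N]
Visit D; enqueue F, M → queue [I, Q, C, H, K, N, F, M]
Visit I; enqueue G, R → queue [Q, C, H, K, N, F, M, G, R]
Visit Q → queue [C, H, K, N, F, M, G, R]
Visit C → queue [H, K, N, F, M, G, R]
Visit H; enqueue P → queue [K, N, F, M, G, R, P]
Visit K; enqueue E → queue [N, F, M, G, R, P, E]
Visit N; enqueue J → queue [F, M, G, R, P, E, J]
Visit F → queue [M, G, R, P, E, J]
Visit M → queue [G, R, P, E, J]
Visit G; enqueue B → queue [R, P, E, J, B]
Visit R → queue [P, E, J, B]
Visit P → queue [E, J, B]
Visit E → queue [J, B]
Visit J → queue [B]
Visit B → queue []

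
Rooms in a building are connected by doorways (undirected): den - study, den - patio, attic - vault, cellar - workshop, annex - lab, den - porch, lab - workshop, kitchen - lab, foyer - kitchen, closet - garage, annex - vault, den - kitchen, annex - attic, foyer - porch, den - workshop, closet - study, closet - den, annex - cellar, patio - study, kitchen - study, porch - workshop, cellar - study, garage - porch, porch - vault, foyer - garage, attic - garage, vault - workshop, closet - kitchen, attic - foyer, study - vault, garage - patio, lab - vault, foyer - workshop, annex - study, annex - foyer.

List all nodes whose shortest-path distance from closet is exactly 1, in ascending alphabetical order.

Level 0: closet
Level 1: den, garage, kitchen, study
Level 2: annex, attic, cellar, foyer, lab, patio, porch, vault, workshop

den, garage, kitchen, study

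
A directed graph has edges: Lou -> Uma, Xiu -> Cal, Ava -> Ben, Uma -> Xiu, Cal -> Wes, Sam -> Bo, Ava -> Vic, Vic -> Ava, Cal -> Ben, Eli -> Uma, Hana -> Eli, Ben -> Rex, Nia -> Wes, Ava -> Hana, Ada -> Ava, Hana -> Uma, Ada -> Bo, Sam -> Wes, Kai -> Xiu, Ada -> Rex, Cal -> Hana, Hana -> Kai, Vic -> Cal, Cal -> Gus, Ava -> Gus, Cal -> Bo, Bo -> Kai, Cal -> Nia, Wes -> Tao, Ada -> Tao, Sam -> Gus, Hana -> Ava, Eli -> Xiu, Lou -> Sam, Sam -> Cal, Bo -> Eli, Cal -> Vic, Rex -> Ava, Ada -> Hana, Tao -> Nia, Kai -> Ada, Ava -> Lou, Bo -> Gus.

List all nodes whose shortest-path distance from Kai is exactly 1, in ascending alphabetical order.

Ada, Xiu

Level 0: Kai
Level 1: Ada, Xiu
Level 2: Ava, Bo, Cal, Hana, Rex, Tao
Level 3: Ben, Eli, Gus, Lou, Nia, Uma, Vic, Wes
Level 4: Sam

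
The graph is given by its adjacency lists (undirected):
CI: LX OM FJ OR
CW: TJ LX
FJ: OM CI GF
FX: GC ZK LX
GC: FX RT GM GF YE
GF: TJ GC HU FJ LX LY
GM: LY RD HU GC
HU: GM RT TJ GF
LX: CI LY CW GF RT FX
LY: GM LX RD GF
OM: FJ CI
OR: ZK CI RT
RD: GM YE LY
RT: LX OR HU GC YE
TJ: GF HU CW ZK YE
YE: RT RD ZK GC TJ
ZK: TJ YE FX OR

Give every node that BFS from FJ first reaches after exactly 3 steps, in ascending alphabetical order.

Level 0: FJ
Level 1: CI, GF, OM
Level 2: GC, HU, LX, LY, OR, TJ
Level 3: CW, FX, GM, RD, RT, YE, ZK

CW, FX, GM, RD, RT, YE, ZK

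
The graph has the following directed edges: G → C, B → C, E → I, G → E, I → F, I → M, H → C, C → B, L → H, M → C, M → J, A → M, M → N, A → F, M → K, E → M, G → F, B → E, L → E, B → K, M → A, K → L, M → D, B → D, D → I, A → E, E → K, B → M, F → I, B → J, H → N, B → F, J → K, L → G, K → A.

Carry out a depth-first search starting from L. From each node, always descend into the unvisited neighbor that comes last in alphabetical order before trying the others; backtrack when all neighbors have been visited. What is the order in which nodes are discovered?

Visit L
L → H
H → N
H → C
C → B
B → M
M → K
K → A
A → F
F → I
A → E
M → J
M → D
L → G

L, H, N, C, B, M, K, A, F, I, E, J, D, G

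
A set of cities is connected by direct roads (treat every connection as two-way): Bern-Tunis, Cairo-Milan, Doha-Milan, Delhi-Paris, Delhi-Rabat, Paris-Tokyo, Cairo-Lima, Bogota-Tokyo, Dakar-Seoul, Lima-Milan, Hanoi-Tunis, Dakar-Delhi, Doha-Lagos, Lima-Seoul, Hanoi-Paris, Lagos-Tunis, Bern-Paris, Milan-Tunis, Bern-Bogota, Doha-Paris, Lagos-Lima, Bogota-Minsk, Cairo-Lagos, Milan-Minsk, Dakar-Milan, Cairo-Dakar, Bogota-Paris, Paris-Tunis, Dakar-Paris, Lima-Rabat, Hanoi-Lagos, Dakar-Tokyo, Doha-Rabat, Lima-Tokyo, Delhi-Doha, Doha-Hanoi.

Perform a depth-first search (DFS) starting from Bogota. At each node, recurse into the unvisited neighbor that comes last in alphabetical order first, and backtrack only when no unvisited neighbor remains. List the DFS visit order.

Bogota, Tokyo, Paris, Tunis, Milan, Minsk, Lima, Seoul, Dakar, Delhi, Rabat, Doha, Lagos, Hanoi, Cairo, Bern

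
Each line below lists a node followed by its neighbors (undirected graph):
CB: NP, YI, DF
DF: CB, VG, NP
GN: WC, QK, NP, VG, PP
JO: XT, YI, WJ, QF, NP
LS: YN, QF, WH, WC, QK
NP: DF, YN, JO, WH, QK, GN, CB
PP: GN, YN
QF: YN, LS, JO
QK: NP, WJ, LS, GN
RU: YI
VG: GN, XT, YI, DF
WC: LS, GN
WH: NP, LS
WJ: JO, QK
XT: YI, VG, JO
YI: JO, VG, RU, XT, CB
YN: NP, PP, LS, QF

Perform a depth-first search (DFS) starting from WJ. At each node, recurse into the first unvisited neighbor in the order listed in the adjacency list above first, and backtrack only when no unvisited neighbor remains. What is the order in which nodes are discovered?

Visit WJ
WJ → JO
JO → XT
XT → YI
YI → VG
VG → GN
GN → WC
WC → LS
LS → YN
YN → NP
NP → DF
DF → CB
NP → WH
NP → QK
YN → PP
YN → QF
YI → RU

WJ -> JO -> XT -> YI -> VG -> GN -> WC -> LS -> YN -> NP -> DF -> CB -> WH -> QK -> PP -> QF -> RU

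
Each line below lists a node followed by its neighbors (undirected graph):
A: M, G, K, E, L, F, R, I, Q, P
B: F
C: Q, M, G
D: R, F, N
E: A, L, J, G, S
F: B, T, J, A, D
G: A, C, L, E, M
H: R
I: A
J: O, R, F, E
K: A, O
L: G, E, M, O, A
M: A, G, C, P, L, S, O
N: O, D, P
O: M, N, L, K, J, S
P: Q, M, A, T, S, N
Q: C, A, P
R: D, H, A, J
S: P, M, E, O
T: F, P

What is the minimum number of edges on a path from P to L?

Level 0: P
Level 1: A, M, N, Q, S, T
Level 2: C, D, E, F, G, I, K, L, O, R
Level 3: B, H, J
L first appears at level 2.

2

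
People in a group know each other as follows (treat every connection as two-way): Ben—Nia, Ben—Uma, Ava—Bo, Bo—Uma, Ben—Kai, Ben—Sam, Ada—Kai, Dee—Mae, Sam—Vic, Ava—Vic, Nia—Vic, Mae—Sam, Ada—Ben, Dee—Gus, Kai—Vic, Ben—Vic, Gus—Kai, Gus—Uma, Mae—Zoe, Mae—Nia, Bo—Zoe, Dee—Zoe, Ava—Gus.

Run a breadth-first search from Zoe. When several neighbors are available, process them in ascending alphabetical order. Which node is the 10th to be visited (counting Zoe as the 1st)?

Vic

Visit Zoe; enqueue Bo, Dee, Mae → queue [Bo, Dee, Mae]
Visit Bo; enqueue Ava, Uma → queue [Dee, Mae, Ava, Uma]
Visit Dee; enqueue Gus → queue [Mae, Ava, Uma, Gus]
Visit Mae; enqueue Nia, Sam → queue [Ava, Uma, Gus, Nia, Sam]
Visit Ava; enqueue Vic → queue [Uma, Gus, Nia, Sam, Vic]
Visit Uma; enqueue Ben → queue [Gus, Nia, Sam, Vic, Ben]
Visit Gus; enqueue Kai → queue [Nia, Sam, Vic, Ben, Kai]
Visit Nia → queue [Sam, Vic, Ben, Kai]
Visit Sam → queue [Vic, Ben, Kai]
Visit Vic → queue [Ben, Kai]
Visit Ben; enqueue Ada → queue [Kai, Ada]
Visit Kai → queue [Ada]
Visit Ada → queue []

Visit order: Zoe, Bo, Dee, Mae, Ava, Uma, Gus, Nia, Sam, Vic, Ben, Kai, Ada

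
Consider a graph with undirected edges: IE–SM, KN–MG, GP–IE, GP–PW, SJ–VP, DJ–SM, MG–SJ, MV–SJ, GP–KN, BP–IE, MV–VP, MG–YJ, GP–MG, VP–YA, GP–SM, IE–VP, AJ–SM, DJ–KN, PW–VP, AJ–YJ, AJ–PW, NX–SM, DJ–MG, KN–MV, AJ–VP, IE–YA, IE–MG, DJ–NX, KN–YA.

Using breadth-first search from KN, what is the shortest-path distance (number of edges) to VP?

2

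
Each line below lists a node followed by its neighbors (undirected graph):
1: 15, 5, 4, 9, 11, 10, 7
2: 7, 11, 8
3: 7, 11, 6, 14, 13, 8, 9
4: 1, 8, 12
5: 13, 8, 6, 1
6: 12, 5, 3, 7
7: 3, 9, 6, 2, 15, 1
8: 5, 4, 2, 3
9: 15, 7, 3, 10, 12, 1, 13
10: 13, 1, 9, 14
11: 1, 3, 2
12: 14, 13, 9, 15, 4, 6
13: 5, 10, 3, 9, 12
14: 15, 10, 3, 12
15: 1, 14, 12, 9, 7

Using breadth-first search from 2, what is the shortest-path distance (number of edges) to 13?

3

Level 0: 2
Level 1: 7, 8, 11
Level 2: 1, 3, 4, 5, 6, 9, 15
Level 3: 10, 12, 13, 14
13 first appears at level 3.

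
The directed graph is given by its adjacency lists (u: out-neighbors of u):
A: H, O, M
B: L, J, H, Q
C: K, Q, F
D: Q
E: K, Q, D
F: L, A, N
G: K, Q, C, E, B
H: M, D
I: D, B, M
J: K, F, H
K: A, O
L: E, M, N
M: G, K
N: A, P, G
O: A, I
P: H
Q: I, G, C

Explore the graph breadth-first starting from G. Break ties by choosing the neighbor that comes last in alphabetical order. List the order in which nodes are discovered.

Visit G; enqueue Q, K, E, C, B → queue [Q, K, E, C, B]
Visit Q; enqueue I → queue [K, E, C, B, I]
Visit K; enqueue O, A → queue [E, C, B, I, O, A]
Visit E; enqueue D → queue [C, B, I, O, A, D]
Visit C; enqueue F → queue [B, I, O, A, D, F]
Visit B; enqueue L, J, H → queue [I, O, A, D, F, L, J, H]
Visit I; enqueue M → queue [O, A, D, F, L, J, H, M]
Visit O → queue [A, D, F, L, J, H, M]
Visit A → queue [D, F, L, J, H, M]
Visit D → queue [F, L, J, H, M]
Visit F; enqueue N → queue [L, J, H, M, N]
Visit L → queue [J, H, M, N]
Visit J → queue [H, M, N]
Visit H → queue [M, N]
Visit M → queue [N]
Visit N; enqueue P → queue [P]
Visit P → queue []

G, Q, K, E, C, B, I, O, A, D, F, L, J, H, M, N, P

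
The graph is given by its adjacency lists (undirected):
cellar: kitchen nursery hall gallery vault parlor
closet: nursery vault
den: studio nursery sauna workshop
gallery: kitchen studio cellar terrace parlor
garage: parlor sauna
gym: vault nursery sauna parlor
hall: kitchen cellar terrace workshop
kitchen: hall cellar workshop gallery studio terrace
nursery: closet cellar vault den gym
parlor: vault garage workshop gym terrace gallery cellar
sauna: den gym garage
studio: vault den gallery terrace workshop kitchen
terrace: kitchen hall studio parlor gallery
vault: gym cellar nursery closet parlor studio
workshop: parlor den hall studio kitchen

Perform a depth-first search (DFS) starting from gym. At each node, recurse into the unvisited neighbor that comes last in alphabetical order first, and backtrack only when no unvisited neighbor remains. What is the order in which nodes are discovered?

Visit gym
gym → vault
vault → studio
studio → workshop
workshop → parlor
parlor → terrace
terrace → kitchen
kitchen → hall
hall → cellar
cellar → nursery
nursery → den
den → sauna
sauna → garage
nursery → closet
cellar → gallery

gym, vault, studio, workshop, parlor, terrace, kitchen, hall, cellar, nursery, den, sauna, garage, closet, gallery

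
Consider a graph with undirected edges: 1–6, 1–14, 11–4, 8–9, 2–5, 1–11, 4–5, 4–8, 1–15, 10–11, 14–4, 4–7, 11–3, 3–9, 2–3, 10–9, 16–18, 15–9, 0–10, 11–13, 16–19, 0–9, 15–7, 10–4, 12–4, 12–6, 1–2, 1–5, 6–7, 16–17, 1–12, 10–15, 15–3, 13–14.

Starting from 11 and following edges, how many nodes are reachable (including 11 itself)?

16

BFS from 11 visits: 11, 1, 3, 4, 10, 13, 2, 5, 6, 12, 14, 15, 9, 7, 8, 0
Reachable nodes: 16 of 20 total.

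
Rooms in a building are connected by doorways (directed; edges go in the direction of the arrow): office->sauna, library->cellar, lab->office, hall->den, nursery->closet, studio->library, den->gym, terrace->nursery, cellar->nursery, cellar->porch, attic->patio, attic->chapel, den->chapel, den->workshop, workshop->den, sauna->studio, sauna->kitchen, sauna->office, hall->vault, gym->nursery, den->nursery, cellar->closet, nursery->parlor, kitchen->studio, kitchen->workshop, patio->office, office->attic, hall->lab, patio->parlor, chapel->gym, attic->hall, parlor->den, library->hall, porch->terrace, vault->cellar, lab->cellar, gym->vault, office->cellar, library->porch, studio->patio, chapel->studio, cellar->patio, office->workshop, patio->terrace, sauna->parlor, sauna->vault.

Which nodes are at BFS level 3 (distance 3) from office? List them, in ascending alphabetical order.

Level 0: office
Level 1: attic, cellar, sauna, workshop
Level 2: chapel, closet, den, hall, kitchen, nursery, parlor, patio, porch, studio, vault
Level 3: gym, lab, library, terrace

gym, lab, library, terrace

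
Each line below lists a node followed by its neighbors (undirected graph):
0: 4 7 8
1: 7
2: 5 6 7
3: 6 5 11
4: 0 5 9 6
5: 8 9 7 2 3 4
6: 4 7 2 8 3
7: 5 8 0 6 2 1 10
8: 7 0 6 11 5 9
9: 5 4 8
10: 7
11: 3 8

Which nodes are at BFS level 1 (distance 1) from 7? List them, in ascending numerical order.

0, 1, 2, 5, 6, 8, 10

Level 0: 7
Level 1: 0, 1, 2, 5, 6, 8, 10
Level 2: 3, 4, 9, 11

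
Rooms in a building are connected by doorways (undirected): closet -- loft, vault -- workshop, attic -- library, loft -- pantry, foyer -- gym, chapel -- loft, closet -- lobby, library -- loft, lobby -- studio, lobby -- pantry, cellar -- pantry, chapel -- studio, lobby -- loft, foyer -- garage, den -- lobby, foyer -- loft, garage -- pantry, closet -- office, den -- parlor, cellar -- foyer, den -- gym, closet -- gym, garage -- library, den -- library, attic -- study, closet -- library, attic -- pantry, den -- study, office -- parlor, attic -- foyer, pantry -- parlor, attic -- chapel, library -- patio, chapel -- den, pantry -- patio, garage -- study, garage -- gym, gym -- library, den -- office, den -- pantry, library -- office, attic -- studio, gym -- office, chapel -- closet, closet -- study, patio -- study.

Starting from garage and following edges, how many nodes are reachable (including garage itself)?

17

BFS from garage visits: garage, foyer, gym, library, pantry, study, attic, cellar, loft, closet, den, office, patio, lobby, parlor, chapel, studio
Reachable nodes: 17 of 19 total.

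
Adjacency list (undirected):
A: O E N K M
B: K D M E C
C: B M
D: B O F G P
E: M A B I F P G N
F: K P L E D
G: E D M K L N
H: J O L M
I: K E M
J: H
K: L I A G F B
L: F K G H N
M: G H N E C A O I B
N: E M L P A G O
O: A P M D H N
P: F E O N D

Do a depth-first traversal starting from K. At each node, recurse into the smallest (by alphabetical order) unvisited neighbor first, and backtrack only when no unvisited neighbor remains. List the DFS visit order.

K → A → E → B → C → M → G → D → F → L → H → J → O → N → P → I

Visit K
K → A
A → E
E → B
B → C
C → M
M → G
G → D
D → F
F → L
L → H
H → J
H → O
O → N
N → P
M → I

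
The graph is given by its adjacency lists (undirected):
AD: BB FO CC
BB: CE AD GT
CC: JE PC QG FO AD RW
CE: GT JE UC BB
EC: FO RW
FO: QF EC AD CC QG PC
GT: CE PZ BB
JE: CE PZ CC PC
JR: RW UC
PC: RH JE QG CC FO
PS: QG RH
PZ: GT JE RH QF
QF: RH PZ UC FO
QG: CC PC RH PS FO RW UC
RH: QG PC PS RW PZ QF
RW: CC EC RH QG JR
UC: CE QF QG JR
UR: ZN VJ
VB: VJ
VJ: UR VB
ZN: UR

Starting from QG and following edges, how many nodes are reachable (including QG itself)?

BFS from QG visits: QG, CC, PC, RH, PS, FO, RW, UC, JE, AD, PZ, QF, EC, JR, CE, BB, GT
Reachable nodes: 17 of 21 total.

17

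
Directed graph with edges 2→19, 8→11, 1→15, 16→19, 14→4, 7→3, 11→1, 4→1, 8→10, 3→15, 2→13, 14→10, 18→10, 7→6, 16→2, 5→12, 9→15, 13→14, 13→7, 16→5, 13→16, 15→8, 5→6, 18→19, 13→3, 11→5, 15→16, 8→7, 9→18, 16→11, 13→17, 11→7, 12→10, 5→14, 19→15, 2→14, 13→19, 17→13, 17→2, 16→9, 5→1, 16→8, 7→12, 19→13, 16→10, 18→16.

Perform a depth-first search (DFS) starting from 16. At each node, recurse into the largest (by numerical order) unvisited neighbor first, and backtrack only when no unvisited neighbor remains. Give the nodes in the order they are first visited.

Visit 16
16 → 19
19 → 15
15 → 8
8 → 11
11 → 7
7 → 12
12 → 10
7 → 6
7 → 3
11 → 5
5 → 14
14 → 4
4 → 1
19 → 13
13 → 17
17 → 2
16 → 9
9 → 18

16 19 15 8 11 7 12 10 6 3 5 14 4 1 13 17 2 9 18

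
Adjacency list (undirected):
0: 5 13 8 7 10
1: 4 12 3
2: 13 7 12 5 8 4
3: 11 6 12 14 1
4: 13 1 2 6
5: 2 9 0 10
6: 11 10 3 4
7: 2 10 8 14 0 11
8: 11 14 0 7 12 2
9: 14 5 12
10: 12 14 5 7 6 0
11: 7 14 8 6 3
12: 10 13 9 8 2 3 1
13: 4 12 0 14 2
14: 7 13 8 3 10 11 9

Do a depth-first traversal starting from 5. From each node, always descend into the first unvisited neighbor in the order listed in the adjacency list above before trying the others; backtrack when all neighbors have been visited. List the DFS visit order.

5, 2, 13, 4, 1, 12, 10, 14, 7, 8, 11, 6, 3, 0, 9

Visit 5
5 → 2
2 → 13
13 → 4
4 → 1
1 → 12
12 → 10
10 → 14
14 → 7
7 → 8
8 → 11
11 → 6
6 → 3
8 → 0
14 → 9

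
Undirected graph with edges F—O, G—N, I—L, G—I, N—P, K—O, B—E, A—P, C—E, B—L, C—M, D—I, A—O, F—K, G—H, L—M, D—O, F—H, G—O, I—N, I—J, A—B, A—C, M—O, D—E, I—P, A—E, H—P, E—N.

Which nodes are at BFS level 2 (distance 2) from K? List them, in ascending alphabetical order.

A, D, G, H, M

Level 0: K
Level 1: F, O
Level 2: A, D, G, H, M
Level 3: B, C, E, I, L, N, P
Level 4: J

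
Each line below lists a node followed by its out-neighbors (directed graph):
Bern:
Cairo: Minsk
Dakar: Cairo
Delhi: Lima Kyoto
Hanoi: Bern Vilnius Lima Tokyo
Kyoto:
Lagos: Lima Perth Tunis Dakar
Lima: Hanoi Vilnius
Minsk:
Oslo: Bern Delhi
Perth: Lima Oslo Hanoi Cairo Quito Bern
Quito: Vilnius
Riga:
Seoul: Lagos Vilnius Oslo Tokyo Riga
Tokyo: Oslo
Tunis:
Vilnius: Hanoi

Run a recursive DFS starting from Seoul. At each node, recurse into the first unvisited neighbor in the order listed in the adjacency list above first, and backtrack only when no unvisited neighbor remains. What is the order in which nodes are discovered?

Seoul Lagos Lima Hanoi Bern Vilnius Tokyo Oslo Delhi Kyoto Perth Cairo Minsk Quito Tunis Dakar Riga

Visit Seoul
Seoul → Lagos
Lagos → Lima
Lima → Hanoi
Hanoi → Bern
Hanoi → Vilnius
Hanoi → Tokyo
Tokyo → Oslo
Oslo → Delhi
Delhi → Kyoto
Lagos → Perth
Perth → Cairo
Cairo → Minsk
Perth → Quito
Lagos → Tunis
Lagos → Dakar
Seoul → Riga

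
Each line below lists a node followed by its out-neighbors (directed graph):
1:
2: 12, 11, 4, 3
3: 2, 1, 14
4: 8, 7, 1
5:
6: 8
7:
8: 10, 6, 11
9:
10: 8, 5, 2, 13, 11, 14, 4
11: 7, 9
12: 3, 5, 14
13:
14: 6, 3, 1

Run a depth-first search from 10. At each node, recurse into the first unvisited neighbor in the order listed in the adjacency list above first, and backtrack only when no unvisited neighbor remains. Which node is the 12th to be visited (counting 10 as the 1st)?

14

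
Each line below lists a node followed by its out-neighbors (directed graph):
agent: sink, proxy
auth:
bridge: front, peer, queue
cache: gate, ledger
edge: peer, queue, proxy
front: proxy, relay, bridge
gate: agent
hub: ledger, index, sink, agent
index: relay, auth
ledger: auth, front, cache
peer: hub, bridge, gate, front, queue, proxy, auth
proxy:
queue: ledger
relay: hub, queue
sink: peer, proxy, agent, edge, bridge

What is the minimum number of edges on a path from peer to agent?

2

Level 0: peer
Level 1: auth, bridge, front, gate, hub, proxy, queue
Level 2: agent, index, ledger, relay, sink
Level 3: cache, edge
agent first appears at level 2.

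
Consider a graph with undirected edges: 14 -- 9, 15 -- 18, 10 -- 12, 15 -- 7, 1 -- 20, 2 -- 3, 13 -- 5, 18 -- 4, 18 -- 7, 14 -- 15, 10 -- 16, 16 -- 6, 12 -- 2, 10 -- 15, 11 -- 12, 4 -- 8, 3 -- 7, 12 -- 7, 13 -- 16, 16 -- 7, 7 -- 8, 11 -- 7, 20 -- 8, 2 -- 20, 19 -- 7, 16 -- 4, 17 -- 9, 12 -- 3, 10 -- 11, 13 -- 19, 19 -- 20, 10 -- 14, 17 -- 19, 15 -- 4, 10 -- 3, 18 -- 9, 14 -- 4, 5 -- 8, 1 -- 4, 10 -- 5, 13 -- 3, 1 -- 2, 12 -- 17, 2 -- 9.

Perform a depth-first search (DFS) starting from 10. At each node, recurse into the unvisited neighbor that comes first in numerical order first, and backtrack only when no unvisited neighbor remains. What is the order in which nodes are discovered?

10, 3, 2, 1, 4, 8, 5, 13, 16, 6, 7, 11, 12, 17, 9, 14, 15, 18, 19, 20

Visit 10
10 → 3
3 → 2
2 → 1
1 → 4
4 → 8
8 → 5
5 → 13
13 → 16
16 → 6
16 → 7
7 → 11
11 → 12
12 → 17
17 → 9
9 → 14
14 → 15
15 → 18
17 → 19
19 → 20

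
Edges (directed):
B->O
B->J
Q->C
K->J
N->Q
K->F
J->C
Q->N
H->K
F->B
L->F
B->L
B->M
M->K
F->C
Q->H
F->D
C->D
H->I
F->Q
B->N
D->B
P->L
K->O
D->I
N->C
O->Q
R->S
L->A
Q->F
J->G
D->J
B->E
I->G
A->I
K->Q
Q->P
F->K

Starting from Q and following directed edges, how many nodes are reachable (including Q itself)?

BFS from Q visits: Q, C, F, H, N, P, D, B, K, I, L, J, E, M, O, G, A
Reachable nodes: 17 of 19 total.

17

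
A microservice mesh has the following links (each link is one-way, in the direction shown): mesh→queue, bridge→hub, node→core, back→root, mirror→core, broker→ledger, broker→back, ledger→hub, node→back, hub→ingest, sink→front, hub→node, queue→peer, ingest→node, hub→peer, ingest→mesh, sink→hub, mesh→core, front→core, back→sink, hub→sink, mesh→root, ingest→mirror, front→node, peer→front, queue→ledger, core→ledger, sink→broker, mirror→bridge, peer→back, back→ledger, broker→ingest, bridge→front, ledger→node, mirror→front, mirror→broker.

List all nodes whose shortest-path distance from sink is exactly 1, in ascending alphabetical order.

Level 0: sink
Level 1: broker, front, hub
Level 2: back, core, ingest, ledger, node, peer
Level 3: mesh, mirror, root
Level 4: bridge, queue

broker, front, hub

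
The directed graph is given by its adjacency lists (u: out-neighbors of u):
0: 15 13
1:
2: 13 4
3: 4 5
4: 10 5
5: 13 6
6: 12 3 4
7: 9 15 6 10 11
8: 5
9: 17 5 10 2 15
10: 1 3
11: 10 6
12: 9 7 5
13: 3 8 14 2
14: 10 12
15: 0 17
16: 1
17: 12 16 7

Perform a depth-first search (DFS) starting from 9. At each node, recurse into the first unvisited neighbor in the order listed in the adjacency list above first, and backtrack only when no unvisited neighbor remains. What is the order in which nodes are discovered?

Visit 9
9 → 17
17 → 12
12 → 7
7 → 15
15 → 0
0 → 13
13 → 3
3 → 4
4 → 10
10 → 1
4 → 5
5 → 6
13 → 8
13 → 14
13 → 2
7 → 11
17 → 16

9, 17, 12, 7, 15, 0, 13, 3, 4, 10, 1, 5, 6, 8, 14, 2, 11, 16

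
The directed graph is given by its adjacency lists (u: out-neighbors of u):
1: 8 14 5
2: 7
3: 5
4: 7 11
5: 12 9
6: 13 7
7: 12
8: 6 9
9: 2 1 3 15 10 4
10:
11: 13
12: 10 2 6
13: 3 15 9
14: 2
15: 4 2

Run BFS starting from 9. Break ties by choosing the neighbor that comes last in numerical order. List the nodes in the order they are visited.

9 -> 15 -> 10 -> 4 -> 3 -> 2 -> 1 -> 11 -> 7 -> 5 -> 14 -> 8 -> 13 -> 12 -> 6

Visit 9; enqueue 15, 10, 4, 3, 2, 1 → queue [15, 10, 4, 3, 2, 1]
Visit 15 → queue [10, 4, 3, 2, 1]
Visit 10 → queue [4, 3, 2, 1]
Visit 4; enqueue 11, 7 → queue [3, 2, 1, 11, 7]
Visit 3; enqueue 5 → queue [2, 1, 11, 7, 5]
Visit 2 → queue [1, 11, 7, 5]
Visit 1; enqueue 14, 8 → queue [11, 7, 5, 14, 8]
Visit 11; enqueue 13 → queue [7, 5, 14, 8, 13]
Visit 7; enqueue 12 → queue [5, 14, 8, 13, 12]
Visit 5 → queue [14, 8, 13, 12]
Visit 14 → queue [8, 13, 12]
Visit 8; enqueue 6 → queue [13, 12, 6]
Visit 13 → queue [12, 6]
Visit 12 → queue [6]
Visit 6 → queue []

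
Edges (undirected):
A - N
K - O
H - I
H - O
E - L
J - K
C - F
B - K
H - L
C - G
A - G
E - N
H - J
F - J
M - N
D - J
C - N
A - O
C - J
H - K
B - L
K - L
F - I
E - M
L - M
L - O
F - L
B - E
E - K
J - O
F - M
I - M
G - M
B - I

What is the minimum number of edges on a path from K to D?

2

Level 0: K
Level 1: B, E, H, J, L, O
Level 2: A, C, D, F, I, M, N
Level 3: G
D first appears at level 2.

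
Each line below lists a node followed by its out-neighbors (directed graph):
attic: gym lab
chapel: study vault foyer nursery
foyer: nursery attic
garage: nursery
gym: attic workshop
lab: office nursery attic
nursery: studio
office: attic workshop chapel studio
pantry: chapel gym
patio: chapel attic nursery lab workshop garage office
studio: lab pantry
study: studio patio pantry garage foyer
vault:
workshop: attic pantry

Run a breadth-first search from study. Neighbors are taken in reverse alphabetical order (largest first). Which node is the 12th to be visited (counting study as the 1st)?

attic

Visit study; enqueue studio, patio, pantry, garage, foyer → queue [studio, patio, pantry, garage, foyer]
Visit studio; enqueue lab → queue [patio, pantry, garage, foyer, lab]
Visit patio; enqueue workshop, office, nursery, chapel, attic → queue [pantry, garage, foyer, lab, workshop, office, nursery, chapel, attic]
Visit pantry; enqueue gym → queue [garage, foyer, lab, workshop, office, nursery, chapel, attic, gym]
Visit garage → queue [foyer, lab, workshop, office, nursery, chapel, attic, gym]
Visit foyer → queue [lab, workshop, office, nursery, chapel, attic, gym]
Visit lab → queue [workshop, office, nursery, chapel, attic, gym]
Visit workshop → queue [office, nursery, chapel, attic, gym]
Visit office → queue [nursery, chapel, attic, gym]
Visit nursery → queue [chapel, attic, gym]
Visit chapel; enqueue vault → queue [attic, gym, vault]
Visit attic → queue [gym, vault]
Visit gym → queue [vault]
Visit vault → queue []

Visit order: study, studio, patio, pantry, garage, foyer, lab, workshop, office, nursery, chapel, attic, gym, vault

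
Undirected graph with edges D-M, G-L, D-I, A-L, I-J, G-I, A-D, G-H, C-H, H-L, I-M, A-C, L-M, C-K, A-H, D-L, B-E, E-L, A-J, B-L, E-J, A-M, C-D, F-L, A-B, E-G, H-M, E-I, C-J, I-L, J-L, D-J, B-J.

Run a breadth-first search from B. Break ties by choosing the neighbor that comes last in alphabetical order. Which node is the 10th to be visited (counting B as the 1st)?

F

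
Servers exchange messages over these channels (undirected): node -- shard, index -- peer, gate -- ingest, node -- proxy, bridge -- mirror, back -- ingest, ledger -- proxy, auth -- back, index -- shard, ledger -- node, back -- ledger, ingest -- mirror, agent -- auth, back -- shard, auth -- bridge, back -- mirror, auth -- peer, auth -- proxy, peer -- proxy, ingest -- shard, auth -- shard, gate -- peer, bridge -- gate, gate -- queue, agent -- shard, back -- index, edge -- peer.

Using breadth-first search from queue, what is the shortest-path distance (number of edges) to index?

3

Level 0: queue
Level 1: gate
Level 2: bridge, ingest, peer
Level 3: auth, back, edge, index, mirror, proxy, shard
Level 4: agent, ledger, node
index first appears at level 3.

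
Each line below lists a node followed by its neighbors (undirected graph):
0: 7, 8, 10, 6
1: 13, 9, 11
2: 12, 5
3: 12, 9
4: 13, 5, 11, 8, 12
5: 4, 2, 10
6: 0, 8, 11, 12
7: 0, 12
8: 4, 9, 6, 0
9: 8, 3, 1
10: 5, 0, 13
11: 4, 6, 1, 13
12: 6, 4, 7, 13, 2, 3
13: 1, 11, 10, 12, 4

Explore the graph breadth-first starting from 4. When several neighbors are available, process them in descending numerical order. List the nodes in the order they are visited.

Visit 4; enqueue 13, 12, 11, 8, 5 → queue [13, 12, 11, 8, 5]
Visit 13; enqueue 10, 1 → queue [12, 11, 8, 5, 10, 1]
Visit 12; enqueue 7, 6, 3, 2 → queue [11, 8, 5, 10, 1, 7, 6, 3, 2]
Visit 11 → queue [8, 5, 10, 1, 7, 6, 3, 2]
Visit 8; enqueue 9, 0 → queue [5, 10, 1, 7, 6, 3, 2, 9, 0]
Visit 5 → queue [10, 1, 7, 6, 3, 2, 9, 0]
Visit 10 → queue [1, 7, 6, 3, 2, 9, 0]
Visit 1 → queue [7, 6, 3, 2, 9, 0]
Visit 7 → queue [6, 3, 2, 9, 0]
Visit 6 → queue [3, 2, 9, 0]
Visit 3 → queue [2, 9, 0]
Visit 2 → queue [9, 0]
Visit 9 → queue [0]
Visit 0 → queue []

4, 13, 12, 11, 8, 5, 10, 1, 7, 6, 3, 2, 9, 0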